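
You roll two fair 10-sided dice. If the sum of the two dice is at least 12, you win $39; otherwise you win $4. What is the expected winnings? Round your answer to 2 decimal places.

E[payout] = (11/20)·4 + (9/20)·39 = 79/4
≈ $19.75

$19.75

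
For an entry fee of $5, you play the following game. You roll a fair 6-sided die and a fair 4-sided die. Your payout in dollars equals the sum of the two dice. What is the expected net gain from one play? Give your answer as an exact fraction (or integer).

$1

Distribution of the sum of the two dice: 2 w.p. 1/24, 3 w.p. 1/12, 4 w.p. 1/8, 5 w.p. 1/6, 6 w.p. 1/6, 7 w.p. 1/6, …
E[payout] = (1/24)·2 + (1/12)·3 + (1/8)·4 + (1/6)·5 + (1/6)·6 + (1/6)·7 + (1/8)·8 + (1/12)·9 + (1/24)·10 = 6
Expected profit = 6 − 5 = 1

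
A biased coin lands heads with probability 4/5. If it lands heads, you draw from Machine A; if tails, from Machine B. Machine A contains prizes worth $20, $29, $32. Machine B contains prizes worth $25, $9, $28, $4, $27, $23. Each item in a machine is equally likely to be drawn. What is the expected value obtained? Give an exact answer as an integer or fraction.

382/15 dollars

E[X | Machine A] = (20 + 29 + 32)/3 = 27
E[X | Machine B] = (25 + 9 + 28 + 4 + 27 + 23)/6 = 58/3
E[X] = (4/5)·27 + (1/5)·58/3 = 382/15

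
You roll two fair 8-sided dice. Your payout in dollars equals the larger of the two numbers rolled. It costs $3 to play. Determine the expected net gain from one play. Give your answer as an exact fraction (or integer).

Distribution of the larger of the two numbers rolled: 1 w.p. 1/64, 2 w.p. 3/64, 3 w.p. 5/64, 4 w.p. 7/64, 5 w.p. 9/64, 6 w.p. 11/64, …
E[payout] = (1/64)·1 + (3/64)·2 + (5/64)·3 + (7/64)·4 + (9/64)·5 + (11/64)·6 + (13/64)·7 + (15/64)·8 = 93/16
Expected profit = 93/16 − 3 = 45/16

45/16 dollars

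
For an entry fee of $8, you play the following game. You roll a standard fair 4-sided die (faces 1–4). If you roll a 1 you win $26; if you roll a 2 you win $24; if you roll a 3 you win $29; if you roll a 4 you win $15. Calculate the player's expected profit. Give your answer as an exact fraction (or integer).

31/2 dollars

E[payout] = (1/4)·15 + (1/4)·24 + (1/4)·26 + (1/4)·29 = 47/2
Expected profit = 47/2 − 8 = 31/2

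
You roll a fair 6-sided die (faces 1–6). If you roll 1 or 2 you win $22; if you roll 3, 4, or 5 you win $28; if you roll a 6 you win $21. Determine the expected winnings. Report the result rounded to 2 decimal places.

E[payout] = (1/6)·21 + (1/3)·22 + (1/2)·28 = 149/6
≈ $24.83

$24.83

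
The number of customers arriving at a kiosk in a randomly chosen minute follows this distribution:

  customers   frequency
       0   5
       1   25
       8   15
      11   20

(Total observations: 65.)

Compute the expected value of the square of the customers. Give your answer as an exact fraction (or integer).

Total = 65, so P(customers=0) = 5/65, etc.
E[X²] = (1/13)·0 + (5/13)·1 + (3/13)·64 + (4/13)·121
     = 681/13

681/13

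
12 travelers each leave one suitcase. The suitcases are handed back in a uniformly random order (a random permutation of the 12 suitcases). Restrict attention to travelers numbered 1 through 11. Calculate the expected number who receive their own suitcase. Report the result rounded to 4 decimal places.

0.9167

Let Xᵢ = 1 if person i gets their own suitcase. For each i, P(Xᵢ=1) = 1/12.
By linearity of expectation, E[X₁+…+X_11] = 11·(1/12) = 11/12.
≈ 0.9167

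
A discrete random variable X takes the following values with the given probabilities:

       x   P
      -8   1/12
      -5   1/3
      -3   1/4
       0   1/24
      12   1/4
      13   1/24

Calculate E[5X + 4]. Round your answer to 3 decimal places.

E[5x+4] = (1/12)·(-36) + (1/3)·(-21) + (1/4)·(-11) + (1/24)·4 + (1/4)·64 + (1/24)·69
     = 151/24 ≈ 6.292

6.292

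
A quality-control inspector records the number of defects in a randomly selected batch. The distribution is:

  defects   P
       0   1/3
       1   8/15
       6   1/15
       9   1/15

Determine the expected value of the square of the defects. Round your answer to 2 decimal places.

8.33

E[X²] = (1/3)·0 + (8/15)·1 + (1/15)·36 + (1/15)·81
     = 25/3 ≈ 8.33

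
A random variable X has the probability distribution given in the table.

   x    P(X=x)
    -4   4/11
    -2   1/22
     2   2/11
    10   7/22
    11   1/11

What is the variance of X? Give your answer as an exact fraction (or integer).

E[X] = (4/11)·(-4) + (1/22)·(-2) + (2/11)·2 + (7/22)·10 + (1/11)·11 = 3
E[X²] = (4/11)·16 + (1/22)·4 + (2/11)·4 + (7/22)·100 + (1/11)·121 = 545/11
Var(X) = 545/11 − (3)² = 446/11

446/11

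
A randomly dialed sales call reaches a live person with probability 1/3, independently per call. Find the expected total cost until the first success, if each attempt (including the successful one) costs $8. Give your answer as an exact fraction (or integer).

$24

E[#attempts] = 1/p = 3; E[cost] = 8·3 = 24.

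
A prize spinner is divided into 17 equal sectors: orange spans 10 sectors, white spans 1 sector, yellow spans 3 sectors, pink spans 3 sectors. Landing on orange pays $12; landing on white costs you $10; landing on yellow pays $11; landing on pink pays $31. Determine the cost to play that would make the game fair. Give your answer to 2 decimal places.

$13.88

E[payout] = (10/17)·12 + (1/17)·(-10) + (3/17)·11 + (3/17)·31 = 236/17
Fair fee = E[payout] = 236/17 ≈ $13.88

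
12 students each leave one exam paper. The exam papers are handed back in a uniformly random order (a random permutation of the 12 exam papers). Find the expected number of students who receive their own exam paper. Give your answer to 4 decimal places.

1.0000

Let Xᵢ = 1 if person i gets their own exam paper. For each i, P(Xᵢ=1) = 1/12.
By linearity of expectation, E[X₁+…+X_12] = 12·(1/12) = 1.
≈ 1.0000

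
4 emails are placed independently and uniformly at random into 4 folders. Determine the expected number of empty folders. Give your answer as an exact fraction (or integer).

Let Xⱼ=1 if folder j is empty. P(Xⱼ=1) = ((4-1)/4)^4 = 81/256.
By linearity, E[#empty] = 4·81/256 = 81/64.

81/64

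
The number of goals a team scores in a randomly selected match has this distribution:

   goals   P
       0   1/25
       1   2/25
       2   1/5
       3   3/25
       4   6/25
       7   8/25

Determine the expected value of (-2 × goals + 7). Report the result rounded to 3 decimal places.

E[-2x+7] = (1/25)·7 + (2/25)·5 + (1/5)·3 + (3/25)·1 + (6/25)·(-1) + (8/25)·(-7)
     = -27/25 ≈ -1.080

-1.080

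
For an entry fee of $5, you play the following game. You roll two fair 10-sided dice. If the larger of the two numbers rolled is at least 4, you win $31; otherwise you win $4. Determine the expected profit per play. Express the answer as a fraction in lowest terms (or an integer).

E[payout] = (9/100)·4 + (91/100)·31 = 2857/100
Expected profit = 2857/100 − 5 = 2357/100

2357/100 dollars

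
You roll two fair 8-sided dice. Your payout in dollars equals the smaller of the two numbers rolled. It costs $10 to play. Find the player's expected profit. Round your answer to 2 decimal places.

-$6.81

Distribution of the smaller of the two numbers rolled: 1 w.p. 15/64, 2 w.p. 13/64, 3 w.p. 11/64, 4 w.p. 9/64, 5 w.p. 7/64, 6 w.p. 5/64, …
E[payout] = (15/64)·1 + (13/64)·2 + (11/64)·3 + (9/64)·4 + (7/64)·5 + (5/64)·6 + (3/64)·7 + (1/64)·8 = 51/16
Expected profit = 51/16 − 10 = -109/16 ≈ -$6.81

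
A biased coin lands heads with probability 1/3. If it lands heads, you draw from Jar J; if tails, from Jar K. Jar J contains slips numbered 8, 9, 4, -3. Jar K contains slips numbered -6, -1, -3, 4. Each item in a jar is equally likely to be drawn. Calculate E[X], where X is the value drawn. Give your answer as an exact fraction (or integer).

1/2

E[X | Jar J] = (8 + 9 + 4 − 3)/4 = 9/2
E[X | Jar K] = (-6 − 1 − 3 + 4)/4 = -3/2
E[X] = (1/3)·9/2 + (2/3)·(-3/2) = 1/2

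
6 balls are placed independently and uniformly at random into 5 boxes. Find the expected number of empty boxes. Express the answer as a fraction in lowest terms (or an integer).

4096/3125

Let Xⱼ=1 if box j is empty. P(Xⱼ=1) = ((5-1)/5)^6 = 4096/15625.
By linearity, E[#empty] = 5·4096/15625 = 4096/3125.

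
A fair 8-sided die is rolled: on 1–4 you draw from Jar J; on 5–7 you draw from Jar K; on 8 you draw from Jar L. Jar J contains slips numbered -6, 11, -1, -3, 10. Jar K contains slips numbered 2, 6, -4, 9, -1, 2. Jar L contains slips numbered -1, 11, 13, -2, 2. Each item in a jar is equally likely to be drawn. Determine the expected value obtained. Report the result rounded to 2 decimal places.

E[X | Jar J] = (-6 + 11 − 1 − 3 + 10)/5 = 11/5
E[X | Jar K] = (2 + 6 − 4 + 9 − 1 + 2)/6 = 7/3
E[X | Jar L] = (-1 + 11 + 13 − 2 + 2)/5 = 23/5
E[X] = (1/2)·11/5 + (3/8)·7/3 + (1/8)·23/5 = 51/20 ≈ 2.55

2.55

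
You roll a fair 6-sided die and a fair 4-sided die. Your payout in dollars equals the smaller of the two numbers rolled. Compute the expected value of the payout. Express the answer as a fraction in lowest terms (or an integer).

Distribution of the smaller of the two numbers rolled: 1 w.p. 3/8, 2 w.p. 7/24, 3 w.p. 5/24, 4 w.p. 1/8
E[payout] = (3/8)·1 + (7/24)·2 + (5/24)·3 + (1/8)·4 = 25/12

25/12 dollars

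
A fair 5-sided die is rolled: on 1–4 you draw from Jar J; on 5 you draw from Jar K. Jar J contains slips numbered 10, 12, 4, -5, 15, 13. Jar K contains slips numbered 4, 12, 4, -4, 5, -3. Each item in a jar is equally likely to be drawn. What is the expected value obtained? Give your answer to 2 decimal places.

7.13

E[X | Jar J] = (10 + 12 + 4 − 5 + 15 + 13)/6 = 49/6
E[X | Jar K] = (4 + 12 + 4 − 4 + 5 − 3)/6 = 3
E[X] = (4/5)·49/6 + (1/5)·3 = 107/15 ≈ 7.13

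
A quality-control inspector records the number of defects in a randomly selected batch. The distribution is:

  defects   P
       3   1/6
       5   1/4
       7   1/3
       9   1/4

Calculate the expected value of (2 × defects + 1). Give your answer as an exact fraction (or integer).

41/3

E[2x+1] = (1/6)·7 + (1/4)·11 + (1/3)·15 + (1/4)·19
     = 41/3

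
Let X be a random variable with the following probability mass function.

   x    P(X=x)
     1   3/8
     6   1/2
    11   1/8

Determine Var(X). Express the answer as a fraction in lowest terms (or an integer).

175/16

E[X] = (3/8)·1 + (1/2)·6 + (1/8)·11 = 19/4
E[X²] = (3/8)·1 + (1/2)·36 + (1/8)·121 = 67/2
Var(X) = 67/2 − (19/4)² = 175/16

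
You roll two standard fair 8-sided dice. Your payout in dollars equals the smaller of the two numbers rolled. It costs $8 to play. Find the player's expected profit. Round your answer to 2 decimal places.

-$4.81

Distribution of the smaller of the two numbers rolled: 1 w.p. 15/64, 2 w.p. 13/64, 3 w.p. 11/64, 4 w.p. 9/64, 5 w.p. 7/64, 6 w.p. 5/64, …
E[payout] = (15/64)·1 + (13/64)·2 + (11/64)·3 + (9/64)·4 + (7/64)·5 + (5/64)·6 + (3/64)·7 + (1/64)·8 = 51/16
Expected profit = 51/16 − 8 = -77/16 ≈ -$4.81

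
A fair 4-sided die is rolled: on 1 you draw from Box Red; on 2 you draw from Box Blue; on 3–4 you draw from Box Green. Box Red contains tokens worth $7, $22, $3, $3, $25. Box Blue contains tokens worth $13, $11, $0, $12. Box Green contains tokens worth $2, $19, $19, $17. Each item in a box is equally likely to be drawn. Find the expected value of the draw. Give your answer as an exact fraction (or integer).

E[X | Box Red] = (7 + 22 + 3 + 3 + 25)/5 = 12
E[X | Box Blue] = (13 + 11 + 0 + 12)/4 = 9
E[X | Box Green] = (2 + 19 + 19 + 17)/4 = 57/4
E[X] = (1/4)·12 + (1/4)·9 + (1/2)·57/4 = 99/8

99/8 dollars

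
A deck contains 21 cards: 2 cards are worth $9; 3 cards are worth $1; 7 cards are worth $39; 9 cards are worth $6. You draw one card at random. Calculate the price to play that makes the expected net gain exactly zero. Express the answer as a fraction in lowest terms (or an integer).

E[payout] = (2/21)·9 + (3/21)·1 + (7/21)·39 + (9/21)·6 = 116/7
Fair fee = E[payout] = 116/7

116/7 dollars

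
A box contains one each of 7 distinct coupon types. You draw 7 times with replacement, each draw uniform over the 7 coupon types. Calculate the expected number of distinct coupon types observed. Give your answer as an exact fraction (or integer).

Let Xⱼ=1 if type j appears at least once. P(Xⱼ=1) = 1 − ((7−1)/7)^7 = 543607/823543.
E[#distinct] = 7·543607/823543 = 543607/117649.

543607/117649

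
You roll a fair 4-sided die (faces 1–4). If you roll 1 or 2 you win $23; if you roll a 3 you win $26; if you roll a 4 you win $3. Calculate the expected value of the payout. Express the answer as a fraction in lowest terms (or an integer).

75/4 dollars

E[payout] = (1/4)·3 + (1/2)·23 + (1/4)·26 = 75/4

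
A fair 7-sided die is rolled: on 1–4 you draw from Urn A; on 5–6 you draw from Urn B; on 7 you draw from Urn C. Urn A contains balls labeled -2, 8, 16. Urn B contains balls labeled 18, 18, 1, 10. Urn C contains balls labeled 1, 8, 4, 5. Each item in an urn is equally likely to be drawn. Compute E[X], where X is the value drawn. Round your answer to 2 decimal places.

E[X | Urn A] = (-2 + 8 + 16)/3 = 22/3
E[X | Urn B] = (18 + 18 + 1 + 10)/4 = 47/4
E[X | Urn C] = (1 + 8 + 4 + 5)/4 = 9/2
E[X] = (4/7)·22/3 + (2/7)·47/4 + (1/7)·9/2 = 172/21 ≈ 8.19

8.19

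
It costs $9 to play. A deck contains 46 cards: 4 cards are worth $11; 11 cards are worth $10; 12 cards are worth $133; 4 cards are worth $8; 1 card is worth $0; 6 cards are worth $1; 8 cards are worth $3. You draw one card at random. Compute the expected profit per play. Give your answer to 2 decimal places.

$30.39

E[payout] = (4/46)·11 + (11/46)·10 + (12/46)·133 + (4/46)·8 + (1/46)·0 + (6/46)·1 + (8/46)·3 = 906/23
Expected profit = 906/23 − 9 = 699/23 ≈ $30.39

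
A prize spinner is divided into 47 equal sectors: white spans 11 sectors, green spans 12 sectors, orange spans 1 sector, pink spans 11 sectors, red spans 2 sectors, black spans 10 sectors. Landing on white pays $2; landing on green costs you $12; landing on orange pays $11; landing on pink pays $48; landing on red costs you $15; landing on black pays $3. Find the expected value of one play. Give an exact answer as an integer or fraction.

E[payout] = (11/47)·2 + (12/47)·(-12) + (1/47)·11 + (11/47)·48 + (2/47)·(-15) + (10/47)·3 = 417/47

417/47 dollars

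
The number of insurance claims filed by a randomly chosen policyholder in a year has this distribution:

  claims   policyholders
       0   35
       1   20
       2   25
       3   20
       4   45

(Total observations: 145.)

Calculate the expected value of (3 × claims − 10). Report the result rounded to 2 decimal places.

Total = 145, so P(claims=0) = 35/145, etc.
E[3x-10] = (7/29)·(-10) + (4/29)·(-7) + (5/29)·(-4) + (4/29)·(-1) + (9/29)·2
     = -104/29 ≈ -3.59

-3.59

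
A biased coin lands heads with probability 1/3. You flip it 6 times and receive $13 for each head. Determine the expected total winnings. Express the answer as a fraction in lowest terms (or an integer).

$26

E[#heads] = 6·1/3 = 2 (linearity over flips).
E[winnings] = 13·2 = 26.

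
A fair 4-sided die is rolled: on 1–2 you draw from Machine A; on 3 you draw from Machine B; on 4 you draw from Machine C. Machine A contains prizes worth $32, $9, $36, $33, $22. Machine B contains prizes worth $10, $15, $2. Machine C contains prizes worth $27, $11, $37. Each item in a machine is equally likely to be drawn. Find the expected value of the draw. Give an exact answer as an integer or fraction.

217/10 dollars

E[X | Machine A] = (32 + 9 + 36 + 33 + 22)/5 = 132/5
E[X | Machine B] = (10 + 15 + 2)/3 = 9
E[X | Machine C] = (27 + 11 + 37)/3 = 25
E[X] = (1/2)·132/5 + (1/4)·9 + (1/4)·25 = 217/10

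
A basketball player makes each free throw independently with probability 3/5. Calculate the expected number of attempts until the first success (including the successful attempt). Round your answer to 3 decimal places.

1.667

For a geometric distribution, E[trials] = 1/p = 1/(3/5) = 5/3.
≈ 1.667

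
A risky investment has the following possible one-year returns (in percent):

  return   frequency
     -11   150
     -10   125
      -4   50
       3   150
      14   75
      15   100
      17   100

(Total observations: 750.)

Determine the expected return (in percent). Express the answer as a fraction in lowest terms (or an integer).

32/15

Total = 750, so P(return=-11) = 150/750, etc.
E[X] = (1/5)·(-11) + (1/6)·(-10) + (1/15)·(-4) + (1/5)·3 + (1/10)·14 + (2/15)·15 + (2/15)·17
     = 32/15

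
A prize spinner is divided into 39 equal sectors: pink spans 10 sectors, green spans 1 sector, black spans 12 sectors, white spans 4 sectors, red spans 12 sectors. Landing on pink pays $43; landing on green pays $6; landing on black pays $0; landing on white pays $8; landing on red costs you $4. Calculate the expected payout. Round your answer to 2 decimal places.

$10.77

E[payout] = (10/39)·43 + (1/39)·6 + (12/39)·0 + (4/39)·8 + (12/39)·(-4) = 140/13
≈ $10.77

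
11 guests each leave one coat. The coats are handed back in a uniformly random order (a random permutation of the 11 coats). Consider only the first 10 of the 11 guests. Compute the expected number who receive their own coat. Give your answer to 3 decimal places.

0.909

Let Xᵢ = 1 if person i gets their own coat. For each i, P(Xᵢ=1) = 1/11.
By linearity of expectation, E[X₁+…+X_10] = 10·(1/11) = 10/11.
≈ 0.909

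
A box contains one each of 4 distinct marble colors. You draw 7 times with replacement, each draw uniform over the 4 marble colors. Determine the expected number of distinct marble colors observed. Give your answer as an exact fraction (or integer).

Let Xⱼ=1 if type j appears at least once. P(Xⱼ=1) = 1 − ((4−1)/4)^7 = 14197/16384.
E[#distinct] = 4·14197/16384 = 14197/4096.

14197/4096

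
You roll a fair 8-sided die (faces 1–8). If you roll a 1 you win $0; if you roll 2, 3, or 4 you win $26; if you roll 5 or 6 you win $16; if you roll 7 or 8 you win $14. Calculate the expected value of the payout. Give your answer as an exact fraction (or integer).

69/4 dollars

E[payout] = (1/8)·0 + (1/4)·14 + (1/4)·16 + (3/8)·26 = 69/4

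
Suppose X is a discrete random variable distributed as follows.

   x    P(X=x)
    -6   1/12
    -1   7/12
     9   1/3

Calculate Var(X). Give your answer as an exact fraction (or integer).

3875/144

E[X] = (1/12)·(-6) + (7/12)·(-1) + (1/3)·9 = 23/12
E[X²] = (1/12)·36 + (7/12)·1 + (1/3)·81 = 367/12
Var(X) = 367/12 − (23/12)² = 3875/144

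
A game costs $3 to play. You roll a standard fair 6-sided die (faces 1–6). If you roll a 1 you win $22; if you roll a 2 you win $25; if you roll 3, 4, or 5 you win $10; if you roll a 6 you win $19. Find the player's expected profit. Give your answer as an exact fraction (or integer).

E[payout] = (1/2)·10 + (1/6)·19 + (1/6)·22 + (1/6)·25 = 16
Expected profit = 16 − 3 = 13

$13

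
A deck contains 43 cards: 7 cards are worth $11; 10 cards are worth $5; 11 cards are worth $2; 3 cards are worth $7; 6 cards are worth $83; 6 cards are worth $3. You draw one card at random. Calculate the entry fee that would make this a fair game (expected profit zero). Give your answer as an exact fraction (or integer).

686/43 dollars

E[payout] = (7/43)·11 + (10/43)·5 + (11/43)·2 + (3/43)·7 + (6/43)·83 + (6/43)·3 = 686/43
Fair fee = E[payout] = 686/43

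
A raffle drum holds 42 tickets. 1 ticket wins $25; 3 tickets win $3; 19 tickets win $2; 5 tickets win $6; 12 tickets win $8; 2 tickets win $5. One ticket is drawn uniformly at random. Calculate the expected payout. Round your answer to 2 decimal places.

$4.95

E[payout] = (1/42)·25 + (3/42)·3 + (19/42)·2 + (5/42)·6 + (12/42)·8 + (2/42)·5 = 104/21
≈ $4.95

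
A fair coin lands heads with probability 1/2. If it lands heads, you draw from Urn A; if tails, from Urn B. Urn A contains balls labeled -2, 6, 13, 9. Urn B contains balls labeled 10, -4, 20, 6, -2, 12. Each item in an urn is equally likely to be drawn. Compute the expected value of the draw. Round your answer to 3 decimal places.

6.750

E[X | Urn A] = (-2 + 6 + 13 + 9)/4 = 13/2
E[X | Urn B] = (10 − 4 + 20 + 6 − 2 + 12)/6 = 7
E[X] = (1/2)·13/2 + (1/2)·7 = 27/4 ≈ 6.750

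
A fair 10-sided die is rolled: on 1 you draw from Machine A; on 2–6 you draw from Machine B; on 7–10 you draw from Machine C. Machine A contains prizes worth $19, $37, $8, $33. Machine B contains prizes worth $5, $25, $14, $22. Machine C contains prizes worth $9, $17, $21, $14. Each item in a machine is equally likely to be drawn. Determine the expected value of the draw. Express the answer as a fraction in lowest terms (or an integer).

E[X | Machine A] = (19 + 37 + 8 + 33)/4 = 97/4
E[X | Machine B] = (5 + 25 + 14 + 22)/4 = 33/2
E[X | Machine C] = (9 + 17 + 21 + 14)/4 = 61/4
E[X] = (1/10)·97/4 + (1/2)·33/2 + (2/5)·61/4 = 671/40

671/40 dollars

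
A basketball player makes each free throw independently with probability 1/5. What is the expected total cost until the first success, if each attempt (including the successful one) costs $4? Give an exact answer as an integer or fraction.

$20

E[#attempts] = 1/p = 5; E[cost] = 4·5 = 20.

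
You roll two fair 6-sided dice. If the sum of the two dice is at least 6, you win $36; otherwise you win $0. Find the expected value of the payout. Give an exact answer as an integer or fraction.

$26

E[payout] = (5/18)·0 + (13/18)·36 = 26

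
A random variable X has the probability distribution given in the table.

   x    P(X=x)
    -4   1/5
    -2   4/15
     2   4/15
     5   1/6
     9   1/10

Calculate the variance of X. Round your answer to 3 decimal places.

16.729

E[X] = (1/5)·(-4) + (4/15)·(-2) + (4/15)·2 + (1/6)·5 + (1/10)·9 = 14/15
E[X²] = (1/5)·16 + (4/15)·4 + (4/15)·4 + (1/6)·25 + (1/10)·81 = 88/5
Var(X) = 88/5 − (14/15)² = 3764/225 ≈ 16.729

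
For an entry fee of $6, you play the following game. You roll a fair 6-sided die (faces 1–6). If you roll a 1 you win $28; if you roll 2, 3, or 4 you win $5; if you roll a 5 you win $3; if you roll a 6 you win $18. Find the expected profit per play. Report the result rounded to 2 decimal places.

$4.67

E[payout] = (1/6)·3 + (1/2)·5 + (1/6)·18 + (1/6)·28 = 32/3
Expected profit = 32/3 − 6 = 14/3 ≈ $4.67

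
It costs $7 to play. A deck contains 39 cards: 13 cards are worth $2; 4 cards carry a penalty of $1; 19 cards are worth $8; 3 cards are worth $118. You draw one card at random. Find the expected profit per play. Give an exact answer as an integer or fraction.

E[payout] = (13/39)·2 + (4/39)·(-1) + (19/39)·8 + (3/39)·118 = 176/13
Expected profit = 176/13 − 7 = 85/13

85/13 dollars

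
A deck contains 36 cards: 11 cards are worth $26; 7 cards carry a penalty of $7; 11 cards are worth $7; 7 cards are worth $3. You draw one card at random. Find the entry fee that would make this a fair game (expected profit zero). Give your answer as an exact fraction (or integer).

E[payout] = (11/36)·26 + (7/36)·(-7) + (11/36)·7 + (7/36)·3 = 335/36
Fair fee = E[payout] = 335/36

335/36 dollars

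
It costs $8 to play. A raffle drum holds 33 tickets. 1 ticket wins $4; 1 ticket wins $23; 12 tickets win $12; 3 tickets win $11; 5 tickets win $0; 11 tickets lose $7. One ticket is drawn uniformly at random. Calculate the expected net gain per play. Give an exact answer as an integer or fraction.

E[payout] = (1/33)·4 + (1/33)·23 + (12/33)·12 + (3/33)·11 + (5/33)·0 + (11/33)·(-7) = 127/33
Expected profit = 127/33 − 8 = -137/33

-137/33 dollars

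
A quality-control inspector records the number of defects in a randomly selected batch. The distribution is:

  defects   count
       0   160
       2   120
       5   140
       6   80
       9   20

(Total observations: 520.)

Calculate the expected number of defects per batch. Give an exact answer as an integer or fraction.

Total = 520, so P(defects=0) = 160/520, etc.
E[X] = (4/13)·0 + (3/13)·2 + (7/26)·5 + (2/13)·6 + (1/26)·9
     = 40/13

40/13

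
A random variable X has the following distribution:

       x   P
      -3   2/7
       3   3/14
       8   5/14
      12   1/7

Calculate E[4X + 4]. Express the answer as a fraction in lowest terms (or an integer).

150/7

E[4x+4] = (2/7)·(-8) + (3/14)·16 + (5/14)·36 + (1/7)·52
     = 150/7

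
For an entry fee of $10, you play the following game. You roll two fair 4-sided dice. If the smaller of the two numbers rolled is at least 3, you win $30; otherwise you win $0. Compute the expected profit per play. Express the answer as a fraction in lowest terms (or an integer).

E[payout] = (3/4)·0 + (1/4)·30 = 15/2
Expected profit = 15/2 − 10 = -5/2

-5/2 dollars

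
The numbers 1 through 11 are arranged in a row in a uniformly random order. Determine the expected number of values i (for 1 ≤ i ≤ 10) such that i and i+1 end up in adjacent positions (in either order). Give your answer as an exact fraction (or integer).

20/11

For each i ∈ {1,…,10}, let Xᵢ = 1 if i and i+1 are adjacent. P(Xᵢ=1) = 2·(11−1)!/11! = 2/11.
By linearity, E[ΣXᵢ] = (10)·(2/11) = 20/11.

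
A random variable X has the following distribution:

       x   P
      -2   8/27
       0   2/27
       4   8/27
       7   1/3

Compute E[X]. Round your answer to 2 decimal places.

2.93

E[X] = (8/27)·(-2) + (2/27)·0 + (8/27)·4 + (1/3)·7
     = 79/27 ≈ 2.93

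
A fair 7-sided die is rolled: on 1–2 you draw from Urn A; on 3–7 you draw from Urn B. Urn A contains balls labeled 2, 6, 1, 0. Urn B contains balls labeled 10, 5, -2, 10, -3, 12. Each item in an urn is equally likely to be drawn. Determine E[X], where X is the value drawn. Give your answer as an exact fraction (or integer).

187/42

E[X | Urn A] = (2 + 6 + 1 + 0)/4 = 9/4
E[X | Urn B] = (10 + 5 − 2 + 10 − 3 + 12)/6 = 16/3
E[X] = (2/7)·9/4 + (5/7)·16/3 = 187/42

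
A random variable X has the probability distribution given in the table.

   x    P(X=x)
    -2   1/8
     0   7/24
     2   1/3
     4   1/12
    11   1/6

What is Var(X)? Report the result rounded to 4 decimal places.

16.6597

E[X] = (1/8)·(-2) + (7/24)·0 + (1/3)·2 + (1/12)·4 + (1/6)·11 = 31/12
E[X²] = (1/8)·4 + (7/24)·0 + (1/3)·4 + (1/12)·16 + (1/6)·121 = 70/3
Var(X) = 70/3 − (31/12)² = 2399/144 ≈ 16.6597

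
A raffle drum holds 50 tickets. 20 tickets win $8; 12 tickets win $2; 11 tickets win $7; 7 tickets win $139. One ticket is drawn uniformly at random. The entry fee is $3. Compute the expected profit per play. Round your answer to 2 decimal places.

E[payout] = (20/50)·8 + (12/50)·2 + (11/50)·7 + (7/50)·139 = 617/25
Expected profit = 617/25 − 3 = 542/25 ≈ $21.68

$21.68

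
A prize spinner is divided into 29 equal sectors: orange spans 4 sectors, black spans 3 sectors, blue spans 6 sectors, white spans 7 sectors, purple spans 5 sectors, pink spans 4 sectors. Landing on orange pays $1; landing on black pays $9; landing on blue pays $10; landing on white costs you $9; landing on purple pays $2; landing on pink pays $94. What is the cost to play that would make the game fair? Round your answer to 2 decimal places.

E[payout] = (4/29)·1 + (3/29)·9 + (6/29)·10 + (7/29)·(-9) + (5/29)·2 + (4/29)·94 = 414/29
Fair fee = E[payout] = 414/29 ≈ $14.28

$14.28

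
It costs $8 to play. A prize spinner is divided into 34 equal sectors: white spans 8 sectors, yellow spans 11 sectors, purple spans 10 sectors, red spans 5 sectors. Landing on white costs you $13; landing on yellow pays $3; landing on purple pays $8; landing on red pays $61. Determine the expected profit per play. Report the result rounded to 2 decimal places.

E[payout] = (8/34)·(-13) + (11/34)·3 + (10/34)·8 + (5/34)·61 = 157/17
Expected profit = 157/17 − 8 = 21/17 ≈ $1.24

$1.24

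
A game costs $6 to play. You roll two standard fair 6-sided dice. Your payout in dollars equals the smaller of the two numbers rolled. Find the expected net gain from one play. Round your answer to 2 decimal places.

Distribution of the smaller of the two numbers rolled: 1 w.p. 11/36, 2 w.p. 1/4, 3 w.p. 7/36, 4 w.p. 5/36, 5 w.p. 1/12, 6 w.p. 1/36
E[payout] = (11/36)·1 + (1/4)·2 + (7/36)·3 + (5/36)·4 + (1/12)·5 + (1/36)·6 = 91/36
Expected profit = 91/36 − 6 = -125/36 ≈ -$3.47

-$3.47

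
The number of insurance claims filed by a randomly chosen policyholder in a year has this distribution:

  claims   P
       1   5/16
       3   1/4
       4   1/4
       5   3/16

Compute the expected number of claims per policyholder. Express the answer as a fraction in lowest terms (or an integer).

E[X] = (5/16)·1 + (1/4)·3 + (1/4)·4 + (3/16)·5
     = 3

3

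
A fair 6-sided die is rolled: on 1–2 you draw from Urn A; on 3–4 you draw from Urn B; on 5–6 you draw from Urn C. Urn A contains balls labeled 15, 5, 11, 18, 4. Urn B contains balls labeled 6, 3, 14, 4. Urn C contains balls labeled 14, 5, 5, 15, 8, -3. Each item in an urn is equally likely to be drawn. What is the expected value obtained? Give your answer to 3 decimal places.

E[X | Urn A] = (15 + 5 + 11 + 18 + 4)/5 = 53/5
E[X | Urn B] = (6 + 3 + 14 + 4)/4 = 27/4
E[X | Urn C] = (14 + 5 + 5 + 15 + 8 − 3)/6 = 22/3
E[X] = (1/3)·53/5 + (1/3)·27/4 + (1/3)·22/3 = 1481/180 ≈ 8.228

8.228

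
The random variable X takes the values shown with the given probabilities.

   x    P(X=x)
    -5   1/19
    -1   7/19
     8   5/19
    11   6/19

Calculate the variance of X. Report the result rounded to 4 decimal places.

32.2604

E[X] = (1/19)·(-5) + (7/19)·(-1) + (5/19)·8 + (6/19)·11 = 94/19
E[X²] = (1/19)·25 + (7/19)·1 + (5/19)·64 + (6/19)·121 = 1078/19
Var(X) = 1078/19 − (94/19)² = 11646/361 ≈ 32.2604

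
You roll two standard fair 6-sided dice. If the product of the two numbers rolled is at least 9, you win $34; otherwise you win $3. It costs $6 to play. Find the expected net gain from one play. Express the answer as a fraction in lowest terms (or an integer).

128/9 dollars

E[payout] = (4/9)·3 + (5/9)·34 = 182/9
Expected profit = 182/9 − 6 = 128/9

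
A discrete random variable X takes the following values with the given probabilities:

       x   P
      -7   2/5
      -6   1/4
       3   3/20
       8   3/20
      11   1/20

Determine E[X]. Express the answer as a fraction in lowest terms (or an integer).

-21/10

E[X] = (2/5)·(-7) + (1/4)·(-6) + (3/20)·3 + (3/20)·8 + (1/20)·11
     = -21/10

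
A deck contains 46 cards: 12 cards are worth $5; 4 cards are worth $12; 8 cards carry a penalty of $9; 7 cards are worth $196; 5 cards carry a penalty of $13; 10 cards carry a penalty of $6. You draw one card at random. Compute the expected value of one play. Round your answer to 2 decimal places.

E[payout] = (12/46)·5 + (4/46)·12 + (8/46)·(-9) + (7/46)·196 + (5/46)·(-13) + (10/46)·(-6) = 1283/46
≈ $27.89

$27.89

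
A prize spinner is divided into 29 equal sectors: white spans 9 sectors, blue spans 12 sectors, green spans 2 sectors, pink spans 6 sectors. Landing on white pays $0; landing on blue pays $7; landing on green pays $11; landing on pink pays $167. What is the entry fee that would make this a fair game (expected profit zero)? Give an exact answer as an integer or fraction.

1108/29 dollars

E[payout] = (9/29)·0 + (12/29)·7 + (2/29)·11 + (6/29)·167 = 1108/29
Fair fee = E[payout] = 1108/29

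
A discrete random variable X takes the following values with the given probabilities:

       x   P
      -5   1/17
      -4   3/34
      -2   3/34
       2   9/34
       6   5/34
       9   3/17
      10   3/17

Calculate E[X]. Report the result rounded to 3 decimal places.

3.941

E[X] = (1/17)·(-5) + (3/34)·(-4) + (3/34)·(-2) + (9/34)·2 + (5/34)·6 + (3/17)·9 + (3/17)·10
     = 67/17 ≈ 3.941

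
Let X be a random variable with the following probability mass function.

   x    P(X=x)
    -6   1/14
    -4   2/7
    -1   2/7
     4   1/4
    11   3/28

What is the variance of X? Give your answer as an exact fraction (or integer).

19043/784

E[X] = (1/14)·(-6) + (2/7)·(-4) + (2/7)·(-1) + (1/4)·4 + (3/28)·11 = 9/28
E[X²] = (1/14)·36 + (2/7)·16 + (2/7)·1 + (1/4)·16 + (3/28)·121 = 683/28
Var(X) = 683/28 − (9/28)² = 19043/784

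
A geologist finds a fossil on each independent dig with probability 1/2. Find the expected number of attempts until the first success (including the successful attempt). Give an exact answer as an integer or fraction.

2

For a geometric distribution, E[trials] = 1/p = 1/(1/2) = 2.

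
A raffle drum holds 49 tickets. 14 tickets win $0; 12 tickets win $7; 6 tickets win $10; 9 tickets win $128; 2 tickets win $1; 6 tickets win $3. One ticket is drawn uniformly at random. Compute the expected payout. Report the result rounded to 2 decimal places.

$26.86

E[payout] = (14/49)·0 + (12/49)·7 + (6/49)·10 + (9/49)·128 + (2/49)·1 + (6/49)·3 = 188/7
≈ $26.86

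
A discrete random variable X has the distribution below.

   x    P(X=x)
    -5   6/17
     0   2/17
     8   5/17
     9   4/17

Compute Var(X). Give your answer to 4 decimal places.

E[X] = (6/17)·(-5) + (2/17)·0 + (5/17)·8 + (4/17)·9 = 46/17
E[X²] = (6/17)·25 + (2/17)·0 + (5/17)·64 + (4/17)·81 = 794/17
Var(X) = 794/17 − (46/17)² = 11382/289 ≈ 39.3841

39.3841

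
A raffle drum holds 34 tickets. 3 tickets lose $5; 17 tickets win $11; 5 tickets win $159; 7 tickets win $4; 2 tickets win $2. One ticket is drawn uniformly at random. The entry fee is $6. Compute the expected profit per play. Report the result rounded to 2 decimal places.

$23.38

E[payout] = (3/34)·(-5) + (17/34)·11 + (5/34)·159 + (7/34)·4 + (2/34)·2 = 999/34
Expected profit = 999/34 − 6 = 795/34 ≈ $23.38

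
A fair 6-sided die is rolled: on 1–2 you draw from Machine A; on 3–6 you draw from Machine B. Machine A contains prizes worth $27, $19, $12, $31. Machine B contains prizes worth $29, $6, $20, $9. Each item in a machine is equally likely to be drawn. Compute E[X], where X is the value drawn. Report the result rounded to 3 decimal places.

E[X | Machine A] = (27 + 19 + 12 + 31)/4 = 89/4
E[X | Machine B] = (29 + 6 + 20 + 9)/4 = 16
E[X] = (1/3)·89/4 + (2/3)·16 = 217/12 ≈ 18.083

$18.083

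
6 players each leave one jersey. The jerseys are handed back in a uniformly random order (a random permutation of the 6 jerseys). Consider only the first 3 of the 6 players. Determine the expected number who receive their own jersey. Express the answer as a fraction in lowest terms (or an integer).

1/2

Let Xᵢ = 1 if person i gets their own jersey. For each i, P(Xᵢ=1) = 1/6.
By linearity of expectation, E[X₁+…+X_3] = 3·(1/6) = 1/2.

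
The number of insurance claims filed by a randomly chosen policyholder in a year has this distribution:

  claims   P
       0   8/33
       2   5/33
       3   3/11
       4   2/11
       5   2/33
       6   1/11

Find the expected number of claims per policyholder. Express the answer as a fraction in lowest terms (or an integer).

89/33

E[X] = (8/33)·0 + (5/33)·2 + (3/11)·3 + (2/11)·4 + (2/33)·5 + (1/11)·6
     = 89/33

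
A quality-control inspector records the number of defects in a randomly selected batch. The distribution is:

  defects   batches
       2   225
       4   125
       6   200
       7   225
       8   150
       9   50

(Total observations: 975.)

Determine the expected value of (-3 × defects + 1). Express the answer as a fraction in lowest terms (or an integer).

-202/13

Total = 975, so P(defects=2) = 225/975, etc.
E[-3x+1] = (3/13)·(-5) + (5/39)·(-11) + (8/39)·(-17) + (3/13)·(-20) + (2/13)·(-23) + (2/39)·(-26)
     = -202/13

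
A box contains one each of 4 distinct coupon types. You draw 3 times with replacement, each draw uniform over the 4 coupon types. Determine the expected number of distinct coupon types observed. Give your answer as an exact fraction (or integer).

37/16

Let Xⱼ=1 if type j appears at least once. P(Xⱼ=1) = 1 − ((4−1)/4)^3 = 37/64.
E[#distinct] = 4·37/64 = 37/16.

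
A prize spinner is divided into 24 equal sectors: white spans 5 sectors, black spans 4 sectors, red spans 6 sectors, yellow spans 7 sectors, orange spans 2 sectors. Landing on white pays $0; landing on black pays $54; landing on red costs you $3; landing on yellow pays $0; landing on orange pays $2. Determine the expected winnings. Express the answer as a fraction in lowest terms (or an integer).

E[payout] = (5/24)·0 + (4/24)·54 + (6/24)·(-3) + (7/24)·0 + (2/24)·2 = 101/12

101/12 dollars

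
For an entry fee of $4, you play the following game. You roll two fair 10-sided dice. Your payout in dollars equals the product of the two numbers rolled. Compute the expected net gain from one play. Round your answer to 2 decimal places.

Distribution of the product of the two numbers rolled: 1 w.p. 1/100, 2 w.p. 1/50, 3 w.p. 1/50, 4 w.p. 3/100, 5 w.p. 1/50, 6 w.p. 1/25, …
E[payout] = (1/100)·1 + (1/50)·2 + (1/50)·3 + (3/100)·4 + (1/50)·5 + (1/25)·6 + (1/50)·7 + (1/25)·8 + (3/100)·9 + (1/25)·10 + (1/25)·12 + (1/50)·14 + (1/50)·15 + (3/100)·16 + (1/25)·18 + (1/25)·20 + (1/50)·21 + (1/25)·24 + (1/100)·25 + (1/50)·27 + (1/50)·28 + (1/25)·30 + (1/50)·32 + (1/50)·35 + (3/100)·36 + (1/25)·40 + (1/50)·42 + (1/50)·45 + (1/50)·48 + (1/100)·49 + (1/50)·50 + (1/50)·54 + (1/50)·56 + (1/50)·60 + (1/50)·63 + (1/100)·64 + (1/50)·70 + (1/50)·72 + (1/50)·80 + (1/100)·81 + (1/50)·90 + (1/100)·100 = 121/4
Expected profit = 121/4 − 4 = 105/4 ≈ $26.25

$26.25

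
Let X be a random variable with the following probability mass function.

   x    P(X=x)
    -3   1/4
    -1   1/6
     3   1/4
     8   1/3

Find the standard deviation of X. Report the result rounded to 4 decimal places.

4.4441

E[X] = 5/2, E[X²] = 26
Var(X) = E[X²] − (E[X])² = 26 − 25/4 = 79/4
SD(X) = √(79/4) ≈ 4.4441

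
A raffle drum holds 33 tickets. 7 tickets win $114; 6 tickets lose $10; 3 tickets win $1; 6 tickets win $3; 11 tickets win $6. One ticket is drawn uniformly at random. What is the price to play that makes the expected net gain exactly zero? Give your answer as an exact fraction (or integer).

$25

E[payout] = (7/33)·114 + (6/33)·(-10) + (3/33)·1 + (6/33)·3 + (11/33)·6 = 25
Fair fee = E[payout] = 25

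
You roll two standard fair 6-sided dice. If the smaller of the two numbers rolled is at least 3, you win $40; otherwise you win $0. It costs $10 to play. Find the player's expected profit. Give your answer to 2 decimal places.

E[payout] = (5/9)·0 + (4/9)·40 = 160/9
Expected profit = 160/9 − 10 = 70/9 ≈ $7.78

$7.78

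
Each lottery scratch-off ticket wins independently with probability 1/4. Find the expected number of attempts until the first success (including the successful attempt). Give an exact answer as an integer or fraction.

4

For a geometric distribution, E[trials] = 1/p = 1/(1/4) = 4.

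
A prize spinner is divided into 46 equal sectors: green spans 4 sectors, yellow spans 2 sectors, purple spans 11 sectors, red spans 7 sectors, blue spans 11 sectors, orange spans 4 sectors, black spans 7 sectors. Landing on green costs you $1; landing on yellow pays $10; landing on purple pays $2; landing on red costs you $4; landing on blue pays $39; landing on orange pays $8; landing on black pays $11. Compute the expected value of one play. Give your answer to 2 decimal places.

E[payout] = (4/46)·(-1) + (2/46)·10 + (11/46)·2 + (7/46)·(-4) + (11/46)·39 + (4/46)·8 + (7/46)·11 = 274/23
≈ $11.91

$11.91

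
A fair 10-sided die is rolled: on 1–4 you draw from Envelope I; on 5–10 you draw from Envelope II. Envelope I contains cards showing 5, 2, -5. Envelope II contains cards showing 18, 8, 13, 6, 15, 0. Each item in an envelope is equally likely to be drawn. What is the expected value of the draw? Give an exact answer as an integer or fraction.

94/15

E[X | Envelope I] = (5 + 2 − 5)/3 = 2/3
E[X | Envelope II] = (18 + 8 + 13 + 6 + 15 + 0)/6 = 10
E[X] = (2/5)·2/3 + (3/5)·10 = 94/15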